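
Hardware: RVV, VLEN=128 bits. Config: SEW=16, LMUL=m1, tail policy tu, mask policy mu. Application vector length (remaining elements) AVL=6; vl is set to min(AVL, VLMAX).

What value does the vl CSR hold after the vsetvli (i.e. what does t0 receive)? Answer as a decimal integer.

lanes per group: 128·1/16 = 8
AVL=6 ≤ VLMAX=8, so vl = 6

vl = 6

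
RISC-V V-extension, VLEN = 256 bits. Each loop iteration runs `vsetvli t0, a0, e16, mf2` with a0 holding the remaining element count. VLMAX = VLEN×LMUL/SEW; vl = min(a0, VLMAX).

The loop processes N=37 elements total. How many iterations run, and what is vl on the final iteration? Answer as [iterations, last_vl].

[iterations, last_vl] = [5, 5]

VLMAX = VLEN×LMUL/SEW = 256×1/2/16 = 8
N=37: ⌈37/8⌉ = 5 iters; last vl = 37 − 4×8 = 5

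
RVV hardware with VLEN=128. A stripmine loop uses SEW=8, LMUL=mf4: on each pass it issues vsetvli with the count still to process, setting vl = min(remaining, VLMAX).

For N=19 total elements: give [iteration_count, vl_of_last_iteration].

VLMAX = (128 × 1/4) / 8 = 4 lanes
N=19: ⌈19/4⌉ = 5 iters; last vl = 19 − 4×4 = 3

[iterations, last_vl] = [5, 3]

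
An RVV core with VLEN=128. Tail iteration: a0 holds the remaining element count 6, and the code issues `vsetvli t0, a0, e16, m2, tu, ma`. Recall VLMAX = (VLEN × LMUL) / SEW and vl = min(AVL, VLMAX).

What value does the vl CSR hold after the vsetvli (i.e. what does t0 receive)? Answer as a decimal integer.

vl = 6

VLMAX = VLEN×LMUL/SEW = 128×2/16 = 16
vl ← min(6, 16) = 6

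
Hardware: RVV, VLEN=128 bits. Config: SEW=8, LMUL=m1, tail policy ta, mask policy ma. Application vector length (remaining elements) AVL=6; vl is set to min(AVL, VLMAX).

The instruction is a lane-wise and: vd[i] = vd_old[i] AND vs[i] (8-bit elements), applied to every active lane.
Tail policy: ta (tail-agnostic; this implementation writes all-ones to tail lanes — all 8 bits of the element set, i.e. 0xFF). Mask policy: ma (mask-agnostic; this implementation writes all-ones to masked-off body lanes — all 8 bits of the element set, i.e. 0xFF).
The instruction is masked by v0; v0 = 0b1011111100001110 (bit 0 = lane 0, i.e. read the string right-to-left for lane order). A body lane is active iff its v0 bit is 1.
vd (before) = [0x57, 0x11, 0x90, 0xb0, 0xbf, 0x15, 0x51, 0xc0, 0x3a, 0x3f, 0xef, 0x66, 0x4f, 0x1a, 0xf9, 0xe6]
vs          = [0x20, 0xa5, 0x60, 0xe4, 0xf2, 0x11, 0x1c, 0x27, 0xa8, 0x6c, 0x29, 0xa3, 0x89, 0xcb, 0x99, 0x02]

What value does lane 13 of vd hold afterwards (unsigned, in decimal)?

vd[13] = 255

lanes per group: 128·1/8 = 16
AVL=6 ≤ VLMAX=16, so vl = 6
  i=0: mask-off/ones → 255
  i=1: and(0x11,0xa5) → 1
  i=2: and(0x90,0x60) → 0
  i=3: and(0xb0,0xe4) → 160
  i=4: mask-off/ones → 255
  i=5: mask-off/ones → 255
  i=6: tail/ones → 255
  i=7: tail/ones → 255
  i=8: tail/ones → 255
  i=9: tail/ones → 255
  i=10: tail/ones → 255
  i=11: tail/ones → 255
  i=12: tail/ones → 255
  i=13: tail/ones → 255
  i=14: tail/ones → 255
  i=15: tail/ones → 255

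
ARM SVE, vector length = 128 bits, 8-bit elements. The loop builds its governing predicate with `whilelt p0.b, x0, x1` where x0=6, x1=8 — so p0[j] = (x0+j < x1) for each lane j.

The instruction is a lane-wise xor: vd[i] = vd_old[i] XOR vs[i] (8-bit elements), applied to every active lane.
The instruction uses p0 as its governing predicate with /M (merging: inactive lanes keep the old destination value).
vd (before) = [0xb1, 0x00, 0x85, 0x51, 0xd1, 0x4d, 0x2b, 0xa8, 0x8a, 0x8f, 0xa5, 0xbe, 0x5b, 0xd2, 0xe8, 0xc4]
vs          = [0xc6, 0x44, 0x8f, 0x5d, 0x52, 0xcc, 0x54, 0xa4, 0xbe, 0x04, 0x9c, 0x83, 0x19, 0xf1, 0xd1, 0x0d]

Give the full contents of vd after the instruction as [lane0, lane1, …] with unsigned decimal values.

lane count: 128 div 8 = 16
whilelt: lane j active iff 6+j < 8 → j < 2 → 2 active
  i=0: xor(0xb1,0xc6) → 119
  i=1: xor(0x00,0x44) → 68
  i=2: tail/keep → 133
  i=3: tail/keep → 81
  i=4: tail/keep → 209
  i=5: tail/keep → 77
  i=6: tail/keep → 43
  i=7: tail/keep → 168
  i=8: tail/keep → 138
  i=9: tail/keep → 143
  i=10: tail/keep → 165
  i=11: tail/keep → 190
  i=12: tail/keep → 91
  i=13: tail/keep → 210
  i=14: tail/keep → 232
  i=15: tail/keep → 196

vd = [119, 68, 133, 81, 209, 77, 43, 168, 138, 143, 165, 190, 91, 210, 232, 196]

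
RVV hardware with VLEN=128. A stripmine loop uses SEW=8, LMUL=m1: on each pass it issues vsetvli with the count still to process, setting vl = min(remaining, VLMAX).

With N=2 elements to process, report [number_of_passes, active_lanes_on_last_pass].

VLMAX = VLEN×LMUL/SEW = 128×1/8 = 16
2 elements at 16/iter → 1 passes, remainder 2 on the last

[iterations, last_vl] = [1, 2]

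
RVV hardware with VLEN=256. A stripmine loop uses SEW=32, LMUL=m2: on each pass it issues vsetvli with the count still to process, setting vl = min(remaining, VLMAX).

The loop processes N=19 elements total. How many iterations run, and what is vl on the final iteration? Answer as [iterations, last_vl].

lanes per group: 256·2/32 = 16
N=19: ⌈19/16⌉ = 2 iters; last vl = 19 − 1×16 = 3

[iterations, last_vl] = [2, 3]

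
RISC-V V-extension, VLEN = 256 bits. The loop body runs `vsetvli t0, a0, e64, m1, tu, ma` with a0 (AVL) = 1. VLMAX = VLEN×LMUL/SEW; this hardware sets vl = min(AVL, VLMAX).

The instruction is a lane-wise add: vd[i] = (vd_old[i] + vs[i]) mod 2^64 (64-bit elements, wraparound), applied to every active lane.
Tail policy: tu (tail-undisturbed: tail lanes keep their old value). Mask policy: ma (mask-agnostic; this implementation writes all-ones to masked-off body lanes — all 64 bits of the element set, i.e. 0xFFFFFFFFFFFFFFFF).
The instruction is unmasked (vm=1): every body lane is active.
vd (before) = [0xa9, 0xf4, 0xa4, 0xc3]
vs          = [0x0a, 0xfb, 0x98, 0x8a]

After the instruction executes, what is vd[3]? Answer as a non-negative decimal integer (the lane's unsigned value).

vd[3] = 195

lanes per group: 256·1/64 = 4
vl = min(AVL, VLMAX) = min(1, 4) = 1
lane  0: add(0xa9,0x0a) ⇒ 0xb3
lane  1: tail/keep ⇒ 0xf4
lane  2: tail/keep ⇒ 0xa4
lane  3: tail/keep ⇒ 0xc3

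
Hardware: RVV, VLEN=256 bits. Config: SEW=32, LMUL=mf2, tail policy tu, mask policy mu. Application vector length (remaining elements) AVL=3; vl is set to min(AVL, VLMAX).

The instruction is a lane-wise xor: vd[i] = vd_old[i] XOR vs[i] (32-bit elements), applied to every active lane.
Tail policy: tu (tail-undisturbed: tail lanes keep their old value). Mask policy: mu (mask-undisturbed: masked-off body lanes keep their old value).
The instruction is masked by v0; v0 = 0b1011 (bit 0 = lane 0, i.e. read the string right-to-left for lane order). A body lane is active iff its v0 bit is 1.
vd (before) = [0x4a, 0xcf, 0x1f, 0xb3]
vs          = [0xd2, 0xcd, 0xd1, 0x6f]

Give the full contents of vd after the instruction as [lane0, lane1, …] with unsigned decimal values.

lanes per group: 256·1/2/32 = 4
vl = min(AVL, VLMAX) = min(3, 4) = 3
vd[0] xor(0x4a,0xd2) -> 0x98
vd[1] xor(0xcf,0xcd) -> 0x02
vd[2] mask-off/keep -> 0x1f
vd[3] tail/keep -> 0xb3

vd = [152, 2, 31, 179]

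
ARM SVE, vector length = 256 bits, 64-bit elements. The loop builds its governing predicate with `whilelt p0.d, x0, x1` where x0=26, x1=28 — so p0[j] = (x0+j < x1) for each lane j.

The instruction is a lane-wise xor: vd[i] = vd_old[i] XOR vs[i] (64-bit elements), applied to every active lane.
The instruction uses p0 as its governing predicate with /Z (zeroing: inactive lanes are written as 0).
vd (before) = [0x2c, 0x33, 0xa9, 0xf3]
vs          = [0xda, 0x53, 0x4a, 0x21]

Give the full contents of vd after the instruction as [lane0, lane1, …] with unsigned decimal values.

vd = [246, 96, 0, 0]

256-bit reg / 64-bit elem → 4 lanes
active while 26+j < 28, i.e. j ∈ [0,2) capped at 4 ⇒ 2
vd[0] xor(0x2c,0xda) -> 0xf6
vd[1] xor(0x33,0x53) -> 0x60
vd[2] tail/zero -> 0x00
vd[3] tail/zero -> 0x00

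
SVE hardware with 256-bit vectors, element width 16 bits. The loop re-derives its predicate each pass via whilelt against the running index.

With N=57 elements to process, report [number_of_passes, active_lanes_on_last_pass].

[iterations, last_vl] = [4, 9]

register lanes = 256/16 = 16
57 elements at 16/iter → 4 passes, remainder 9 on the last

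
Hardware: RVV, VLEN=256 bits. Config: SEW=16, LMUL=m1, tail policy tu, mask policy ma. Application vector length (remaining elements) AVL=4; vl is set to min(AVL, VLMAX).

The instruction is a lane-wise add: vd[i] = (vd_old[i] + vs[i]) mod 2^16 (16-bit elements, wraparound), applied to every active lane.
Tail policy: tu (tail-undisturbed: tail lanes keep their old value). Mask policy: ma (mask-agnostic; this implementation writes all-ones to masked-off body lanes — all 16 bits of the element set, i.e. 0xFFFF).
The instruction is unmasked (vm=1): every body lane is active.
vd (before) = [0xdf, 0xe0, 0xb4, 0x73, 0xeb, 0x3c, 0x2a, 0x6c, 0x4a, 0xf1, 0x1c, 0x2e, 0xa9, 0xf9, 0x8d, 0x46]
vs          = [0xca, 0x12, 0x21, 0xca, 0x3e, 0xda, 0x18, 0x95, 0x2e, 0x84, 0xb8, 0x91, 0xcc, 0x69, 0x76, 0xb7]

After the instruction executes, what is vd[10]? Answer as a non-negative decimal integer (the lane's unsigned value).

lanes per group: 256·1/16 = 16
vl ← min(4, 16) = 4
[0] add(0xdf,0xca) = 0x1a9
[1] add(0xe0,0x12) = 0xf2
[2] add(0xb4,0x21) = 0xd5
[3] add(0x73,0xca) = 0x13d
[4] tail/keep = 0xeb
[5] tail/keep = 0x3c
[6] tail/keep = 0x2a
[7] tail/keep = 0x6c
[8] tail/keep = 0x4a
[9] tail/keep = 0xf1
[10] tail/keep = 0x1c
[11] tail/keep = 0x2e
[12] tail/keep = 0xa9
[13] tail/keep = 0xf9
[14] tail/keep = 0x8d
[15] tail/keep = 0x46

vd[10] = 28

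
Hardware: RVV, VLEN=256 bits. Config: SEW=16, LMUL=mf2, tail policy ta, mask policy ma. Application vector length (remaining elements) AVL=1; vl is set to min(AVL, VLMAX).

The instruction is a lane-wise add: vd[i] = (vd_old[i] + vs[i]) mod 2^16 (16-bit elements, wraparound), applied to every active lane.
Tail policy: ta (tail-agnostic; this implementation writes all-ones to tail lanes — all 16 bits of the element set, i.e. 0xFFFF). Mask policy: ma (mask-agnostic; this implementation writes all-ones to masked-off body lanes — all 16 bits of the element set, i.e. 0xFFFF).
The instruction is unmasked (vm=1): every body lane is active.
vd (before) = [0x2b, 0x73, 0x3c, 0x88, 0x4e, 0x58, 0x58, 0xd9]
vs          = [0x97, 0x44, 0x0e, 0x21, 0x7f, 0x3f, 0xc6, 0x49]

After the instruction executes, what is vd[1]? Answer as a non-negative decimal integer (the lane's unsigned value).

VLMAX = VLEN×LMUL/SEW = 256×1/2/16 = 8
vl = min(AVL, VLMAX) = min(1, 8) = 1
[0] add(0x2b,0x97) = 0xc2
[1] tail/ones = 0xffff
[2] tail/ones = 0xffff
[3] tail/ones = 0xffff
[4] tail/ones = 0xffff
[5] tail/ones = 0xffff
[6] tail/ones = 0xffff
[7] tail/ones = 0xffff

vd[1] = 65535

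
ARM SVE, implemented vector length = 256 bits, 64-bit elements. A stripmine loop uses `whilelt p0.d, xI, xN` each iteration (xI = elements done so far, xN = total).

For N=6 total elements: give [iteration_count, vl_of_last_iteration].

register lanes = 256/64 = 4
N=6: ⌈6/4⌉ = 2 iters; last vl = 6 − 1×4 = 2

[iterations, last_vl] = [2, 2]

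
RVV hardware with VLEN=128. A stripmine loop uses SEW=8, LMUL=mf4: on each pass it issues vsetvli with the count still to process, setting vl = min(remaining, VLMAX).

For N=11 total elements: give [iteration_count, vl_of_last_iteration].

lanes per group: 128·1/4/8 = 4
iterations = ceil(11/4) = 3; final-pass vl = 3

[iterations, last_vl] = [3, 3]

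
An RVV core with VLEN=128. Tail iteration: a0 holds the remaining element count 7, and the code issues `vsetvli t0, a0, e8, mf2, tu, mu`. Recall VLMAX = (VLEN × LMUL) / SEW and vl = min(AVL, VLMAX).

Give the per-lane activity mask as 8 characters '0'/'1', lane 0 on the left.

predicate = 11111110

VLMAX = (128 × 1/2) / 8 = 8 lanes
vl ← min(7, 8) = 7
bits (lane 0 leftmost): 11111110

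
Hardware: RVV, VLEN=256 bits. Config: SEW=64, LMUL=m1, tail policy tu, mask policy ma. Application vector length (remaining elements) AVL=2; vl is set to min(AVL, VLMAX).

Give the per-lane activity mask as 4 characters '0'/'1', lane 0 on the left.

lanes per group: 256·1/64 = 4
vl ← min(2, 4) = 2
bits (lane 0 leftmost): 1100

predicate = 1100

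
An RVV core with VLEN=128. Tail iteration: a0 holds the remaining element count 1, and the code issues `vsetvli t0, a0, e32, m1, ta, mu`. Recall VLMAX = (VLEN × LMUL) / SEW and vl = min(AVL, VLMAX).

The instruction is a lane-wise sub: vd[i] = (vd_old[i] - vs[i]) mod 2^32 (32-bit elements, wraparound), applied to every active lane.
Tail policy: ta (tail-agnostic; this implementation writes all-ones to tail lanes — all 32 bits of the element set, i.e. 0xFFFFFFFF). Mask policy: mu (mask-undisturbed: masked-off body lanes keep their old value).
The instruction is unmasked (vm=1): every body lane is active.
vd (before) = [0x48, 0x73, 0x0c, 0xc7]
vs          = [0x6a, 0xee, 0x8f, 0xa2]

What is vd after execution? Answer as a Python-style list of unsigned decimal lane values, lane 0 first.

VLMAX = VLEN×LMUL/SEW = 128×1/32 = 4
vl ← min(1, 4) = 1
[0] sub(0x48,0x6a) = 0xffffffde
[1] tail/ones = 0xffffffff
[2] tail/ones = 0xffffffff
[3] tail/ones = 0xffffffff

vd = [4294967262, 4294967295, 4294967295, 4294967295]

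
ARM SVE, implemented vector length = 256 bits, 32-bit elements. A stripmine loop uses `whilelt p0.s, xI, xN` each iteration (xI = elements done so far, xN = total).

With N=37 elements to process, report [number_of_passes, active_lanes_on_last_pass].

[iterations, last_vl] = [5, 5]

lane count: 256 div 32 = 8
iterations = ceil(37/8) = 5; final-pass vl = 5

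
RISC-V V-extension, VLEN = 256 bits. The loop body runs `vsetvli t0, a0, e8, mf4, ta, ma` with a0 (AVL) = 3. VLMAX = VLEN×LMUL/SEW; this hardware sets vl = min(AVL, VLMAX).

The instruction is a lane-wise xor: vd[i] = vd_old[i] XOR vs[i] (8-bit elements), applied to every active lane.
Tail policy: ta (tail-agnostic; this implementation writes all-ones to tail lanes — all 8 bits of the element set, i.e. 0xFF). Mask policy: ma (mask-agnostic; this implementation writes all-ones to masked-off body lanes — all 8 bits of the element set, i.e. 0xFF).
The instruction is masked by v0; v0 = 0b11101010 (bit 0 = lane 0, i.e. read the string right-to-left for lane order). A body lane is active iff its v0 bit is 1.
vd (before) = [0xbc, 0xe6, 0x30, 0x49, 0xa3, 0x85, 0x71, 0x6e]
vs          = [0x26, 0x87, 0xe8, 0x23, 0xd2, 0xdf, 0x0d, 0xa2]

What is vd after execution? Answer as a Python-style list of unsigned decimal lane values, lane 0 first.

vd = [255, 97, 255, 255, 255, 255, 255, 255]

VLMAX = VLEN×LMUL/SEW = 256×1/4/8 = 8
vl = min(AVL, VLMAX) = min(3, 8) = 3
  i=0: mask-off/ones → 255
  i=1: xor(0xe6,0x87) → 97
  i=2: mask-off/ones → 255
  i=3: tail/ones → 255
  i=4: tail/ones → 255
  i=5: tail/ones → 255
  i=6: tail/ones → 255
  i=7: tail/ones → 255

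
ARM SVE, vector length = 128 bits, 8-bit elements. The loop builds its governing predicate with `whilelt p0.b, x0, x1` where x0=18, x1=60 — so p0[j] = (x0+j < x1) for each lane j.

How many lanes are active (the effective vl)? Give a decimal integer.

lane count: 128 div 8 = 16
whilelt: lane j active iff 18+j < 60 → j < 42 → 16 active

vl = 16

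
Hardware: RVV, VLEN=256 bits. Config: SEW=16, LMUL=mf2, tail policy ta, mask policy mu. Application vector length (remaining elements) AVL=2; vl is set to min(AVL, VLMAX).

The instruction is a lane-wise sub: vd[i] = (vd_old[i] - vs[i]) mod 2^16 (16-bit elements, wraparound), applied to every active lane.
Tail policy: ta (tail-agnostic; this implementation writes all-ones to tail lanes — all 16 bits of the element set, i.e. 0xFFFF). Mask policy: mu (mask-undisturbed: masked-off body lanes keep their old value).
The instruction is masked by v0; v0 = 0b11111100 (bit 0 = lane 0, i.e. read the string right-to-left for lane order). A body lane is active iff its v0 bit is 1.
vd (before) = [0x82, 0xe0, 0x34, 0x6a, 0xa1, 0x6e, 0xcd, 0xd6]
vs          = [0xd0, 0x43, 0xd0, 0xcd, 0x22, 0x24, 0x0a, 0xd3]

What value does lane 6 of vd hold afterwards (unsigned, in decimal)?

VLMAX = VLEN×LMUL/SEW = 256×1/2/16 = 8
AVL=2 ≤ VLMAX=8, so vl = 2
  i=0: mask-off/keep → 130
  i=1: mask-off/keep → 224
  i=2: tail/ones → 65535
  i=3: tail/ones → 65535
  i=4: tail/ones → 65535
  i=5: tail/ones → 65535
  i=6: tail/ones → 65535
  i=7: tail/ones → 65535

vd[6] = 65535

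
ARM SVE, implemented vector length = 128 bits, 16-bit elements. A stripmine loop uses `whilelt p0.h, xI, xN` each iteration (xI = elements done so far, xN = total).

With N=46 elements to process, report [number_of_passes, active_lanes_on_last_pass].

[iterations, last_vl] = [6, 6]

register lanes = 128/16 = 8
iterations = ceil(46/8) = 6; final-pass vl = 6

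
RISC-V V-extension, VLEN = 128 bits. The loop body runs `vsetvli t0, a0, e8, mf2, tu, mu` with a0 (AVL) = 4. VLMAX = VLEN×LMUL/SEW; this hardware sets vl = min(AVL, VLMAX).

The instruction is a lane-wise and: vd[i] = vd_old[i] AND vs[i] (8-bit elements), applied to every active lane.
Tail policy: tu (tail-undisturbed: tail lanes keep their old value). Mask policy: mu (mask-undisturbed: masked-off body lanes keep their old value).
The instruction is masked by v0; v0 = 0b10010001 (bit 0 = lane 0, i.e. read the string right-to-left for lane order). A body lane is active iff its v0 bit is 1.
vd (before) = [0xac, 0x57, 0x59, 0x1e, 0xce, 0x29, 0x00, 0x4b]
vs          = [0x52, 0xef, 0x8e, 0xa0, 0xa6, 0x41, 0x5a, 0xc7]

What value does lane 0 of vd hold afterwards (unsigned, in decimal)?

vd[0] = 0

VLMAX = VLEN×LMUL/SEW = 128×1/2/8 = 8
vl = min(AVL, VLMAX) = min(4, 8) = 4
  i=0: and(0xac,0x52) → 0
  i=1: mask-off/keep → 87
  i=2: mask-off/keep → 89
  i=3: mask-off/keep → 30
  i=4: tail/keep → 206
  i=5: tail/keep → 41
  i=6: tail/keep → 0
  i=7: tail/keep → 75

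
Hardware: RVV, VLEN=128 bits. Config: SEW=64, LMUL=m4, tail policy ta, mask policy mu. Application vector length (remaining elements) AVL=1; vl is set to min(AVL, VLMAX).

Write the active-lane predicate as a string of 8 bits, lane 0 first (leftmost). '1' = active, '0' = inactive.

predicate = 10000000

VLMAX = (128 × 4) / 64 = 8 lanes
vl ← min(1, 8) = 1
bits (lane 0 leftmost): 10000000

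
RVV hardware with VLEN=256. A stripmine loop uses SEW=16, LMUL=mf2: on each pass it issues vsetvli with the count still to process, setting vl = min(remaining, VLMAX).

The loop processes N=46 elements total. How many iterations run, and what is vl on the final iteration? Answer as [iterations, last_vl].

[iterations, last_vl] = [6, 6]

VLMAX = (256 × 1/2) / 16 = 8 lanes
iterations = ceil(46/8) = 6; final-pass vl = 6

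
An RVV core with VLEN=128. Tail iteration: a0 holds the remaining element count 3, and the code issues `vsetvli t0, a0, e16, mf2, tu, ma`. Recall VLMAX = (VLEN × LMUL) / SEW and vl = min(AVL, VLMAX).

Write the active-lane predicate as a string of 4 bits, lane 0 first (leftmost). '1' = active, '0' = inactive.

predicate = 1110

VLMAX = (128 × 1/2) / 16 = 4 lanes
AVL=3 ≤ VLMAX=4, so vl = 3
bits (lane 0 leftmost): 1110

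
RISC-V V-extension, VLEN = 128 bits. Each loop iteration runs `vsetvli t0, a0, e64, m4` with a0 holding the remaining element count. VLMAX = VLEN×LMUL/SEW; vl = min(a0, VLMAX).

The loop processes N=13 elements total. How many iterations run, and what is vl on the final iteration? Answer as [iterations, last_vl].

VLMAX = VLEN×LMUL/SEW = 128×4/64 = 8
N=13: ⌈13/8⌉ = 2 iters; last vl = 13 − 1×8 = 5

[iterations, last_vl] = [2, 5]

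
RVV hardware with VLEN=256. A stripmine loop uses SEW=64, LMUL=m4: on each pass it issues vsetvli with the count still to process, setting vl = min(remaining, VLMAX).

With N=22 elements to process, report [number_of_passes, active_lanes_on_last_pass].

VLMAX = VLEN×LMUL/SEW = 256×4/64 = 16
N=22: ⌈22/16⌉ = 2 iters; last vl = 22 − 1×16 = 6

[iterations, last_vl] = [2, 6]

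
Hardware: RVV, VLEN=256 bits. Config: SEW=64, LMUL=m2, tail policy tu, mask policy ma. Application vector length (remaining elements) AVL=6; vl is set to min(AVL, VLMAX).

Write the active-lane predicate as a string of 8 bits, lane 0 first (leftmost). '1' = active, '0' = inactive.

predicate = 11111100

lanes per group: 256·2/64 = 8
AVL=6 ≤ VLMAX=8, so vl = 6
bits (lane 0 leftmost): 11111100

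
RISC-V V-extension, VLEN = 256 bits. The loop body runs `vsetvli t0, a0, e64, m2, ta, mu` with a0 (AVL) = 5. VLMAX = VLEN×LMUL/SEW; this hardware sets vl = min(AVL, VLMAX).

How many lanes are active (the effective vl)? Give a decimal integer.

VLMAX = (256 × 2) / 64 = 8 lanes
AVL=5 ≤ VLMAX=8, so vl = 5

vl = 5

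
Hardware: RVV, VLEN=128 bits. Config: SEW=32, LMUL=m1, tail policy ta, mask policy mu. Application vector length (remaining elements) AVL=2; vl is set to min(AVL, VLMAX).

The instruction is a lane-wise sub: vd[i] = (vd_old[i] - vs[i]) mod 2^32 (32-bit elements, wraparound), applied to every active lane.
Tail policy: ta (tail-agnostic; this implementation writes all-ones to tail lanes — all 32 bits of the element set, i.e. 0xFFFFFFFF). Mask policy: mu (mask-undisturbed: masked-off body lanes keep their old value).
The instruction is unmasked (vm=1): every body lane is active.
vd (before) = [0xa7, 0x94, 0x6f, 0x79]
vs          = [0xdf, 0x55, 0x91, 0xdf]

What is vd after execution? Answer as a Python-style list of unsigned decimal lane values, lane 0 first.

VLMAX = VLEN×LMUL/SEW = 128×1/32 = 4
vl = min(AVL, VLMAX) = min(2, 4) = 2
  i=0: sub(0xa7,0xdf) → 4294967240
  i=1: sub(0x94,0x55) → 63
  i=2: tail/ones → 4294967295
  i=3: tail/ones → 4294967295

vd = [4294967240, 63, 4294967295, 4294967295]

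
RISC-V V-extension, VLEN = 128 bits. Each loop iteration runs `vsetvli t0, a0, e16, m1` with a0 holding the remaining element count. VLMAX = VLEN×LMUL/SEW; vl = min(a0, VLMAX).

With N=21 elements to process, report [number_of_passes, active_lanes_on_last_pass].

[iterations, last_vl] = [3, 5]

lanes per group: 128·1/16 = 8
21 elements at 8/iter → 3 passes, remainder 5 on the last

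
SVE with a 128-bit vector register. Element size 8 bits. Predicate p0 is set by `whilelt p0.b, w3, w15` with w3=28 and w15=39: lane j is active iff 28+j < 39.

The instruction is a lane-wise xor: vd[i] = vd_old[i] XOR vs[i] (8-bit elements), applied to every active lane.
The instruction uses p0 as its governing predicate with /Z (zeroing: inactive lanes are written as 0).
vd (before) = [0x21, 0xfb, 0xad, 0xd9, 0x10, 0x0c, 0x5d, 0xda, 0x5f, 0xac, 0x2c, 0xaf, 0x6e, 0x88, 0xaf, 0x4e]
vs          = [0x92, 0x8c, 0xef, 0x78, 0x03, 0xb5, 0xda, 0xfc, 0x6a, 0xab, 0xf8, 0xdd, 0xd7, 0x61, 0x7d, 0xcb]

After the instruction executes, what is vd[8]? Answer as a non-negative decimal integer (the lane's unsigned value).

vd[8] = 53

register lanes = 128/8 = 16
p0[j] = (28+j < 39); true for j=0..10 → 11 lanes set
[0] xor(0x21,0x92) = 0xb3
[1] xor(0xfb,0x8c) = 0x77
[2] xor(0xad,0xef) = 0x42
[3] xor(0xd9,0x78) = 0xa1
[4] xor(0x10,0x03) = 0x13
[5] xor(0x0c,0xb5) = 0xb9
[6] xor(0x5d,0xda) = 0x87
[7] xor(0xda,0xfc) = 0x26
[8] xor(0x5f,0x6a) = 0x35
[9] xor(0xac,0xab) = 0x07
[10] xor(0x2c,0xf8) = 0xd4
[11] tail/zero = 0x00
[12] tail/zero = 0x00
[13] tail/zero = 0x00
[14] tail/zero = 0x00
[15] tail/zero = 0x00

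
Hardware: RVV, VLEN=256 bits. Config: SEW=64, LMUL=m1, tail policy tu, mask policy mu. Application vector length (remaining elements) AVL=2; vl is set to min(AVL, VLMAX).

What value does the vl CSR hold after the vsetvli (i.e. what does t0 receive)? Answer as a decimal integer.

vl = 2

lanes per group: 256·1/64 = 4
vl ← min(2, 4) = 2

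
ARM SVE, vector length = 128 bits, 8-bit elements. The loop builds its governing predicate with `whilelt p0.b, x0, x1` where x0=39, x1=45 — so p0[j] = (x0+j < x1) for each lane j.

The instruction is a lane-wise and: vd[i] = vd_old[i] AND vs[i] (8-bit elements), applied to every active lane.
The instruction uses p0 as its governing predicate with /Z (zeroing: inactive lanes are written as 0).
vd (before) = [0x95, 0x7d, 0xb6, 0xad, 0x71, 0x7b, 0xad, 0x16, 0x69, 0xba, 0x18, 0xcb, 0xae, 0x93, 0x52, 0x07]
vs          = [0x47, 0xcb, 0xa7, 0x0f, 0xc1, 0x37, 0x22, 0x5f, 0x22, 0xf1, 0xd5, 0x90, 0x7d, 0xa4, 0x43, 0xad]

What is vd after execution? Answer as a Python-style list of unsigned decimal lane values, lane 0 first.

vd = [5, 73, 166, 13, 65, 51, 0, 0, 0, 0, 0, 0, 0, 0, 0, 0]

lane count: 128 div 8 = 16
active while 39+j < 45, i.e. j ∈ [0,6) capped at 16 ⇒ 6
lane  0: and(0x95,0x47) ⇒ 0x05
lane  1: and(0x7d,0xcb) ⇒ 0x49
lane  2: and(0xb6,0xa7) ⇒ 0xa6
lane  3: and(0xad,0x0f) ⇒ 0x0d
lane  4: and(0x71,0xc1) ⇒ 0x41
lane  5: and(0x7b,0x37) ⇒ 0x33
lane  6: tail/zero ⇒ 0x00
lane  7: tail/zero ⇒ 0x00
lane  8: tail/zero ⇒ 0x00
lane  9: tail/zero ⇒ 0x00
lane 10: tail/zero ⇒ 0x00
lane 11: tail/zero ⇒ 0x00
lane 12: tail/zero ⇒ 0x00
lane 13: tail/zero ⇒ 0x00
lane 14: tail/zero ⇒ 0x00
lane 15: tail/zero ⇒ 0x00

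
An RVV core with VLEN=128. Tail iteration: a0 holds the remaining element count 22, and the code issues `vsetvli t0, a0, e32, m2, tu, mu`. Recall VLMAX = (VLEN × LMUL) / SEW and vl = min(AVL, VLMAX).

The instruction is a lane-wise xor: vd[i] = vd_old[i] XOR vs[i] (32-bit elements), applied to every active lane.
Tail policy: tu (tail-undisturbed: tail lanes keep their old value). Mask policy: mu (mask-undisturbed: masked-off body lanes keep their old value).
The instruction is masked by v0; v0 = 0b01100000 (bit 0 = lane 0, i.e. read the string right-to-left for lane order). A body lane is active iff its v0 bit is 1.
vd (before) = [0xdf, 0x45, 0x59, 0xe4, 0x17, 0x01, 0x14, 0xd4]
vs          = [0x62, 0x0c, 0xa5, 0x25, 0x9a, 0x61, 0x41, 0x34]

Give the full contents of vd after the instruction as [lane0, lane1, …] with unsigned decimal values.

vd = [223, 69, 89, 228, 23, 96, 85, 212]

VLMAX = (128 × 2) / 32 = 8 lanes
AVL=22 > VLMAX=8, so vl = 8
[0] mask-off/keep = 0xdf
[1] mask-off/keep = 0x45
[2] mask-off/keep = 0x59
[3] mask-off/keep = 0xe4
[4] mask-off/keep = 0x17
[5] xor(0x01,0x61) = 0x60
[6] xor(0x14,0x41) = 0x55
[7] mask-off/keep = 0xd4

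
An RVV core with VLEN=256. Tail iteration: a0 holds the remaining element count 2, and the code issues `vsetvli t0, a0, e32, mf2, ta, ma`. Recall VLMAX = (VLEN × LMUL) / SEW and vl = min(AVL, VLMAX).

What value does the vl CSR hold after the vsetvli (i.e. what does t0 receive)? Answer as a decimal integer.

vl = 2

VLMAX = VLEN×LMUL/SEW = 256×1/2/32 = 4
vl ← min(2, 4) = 2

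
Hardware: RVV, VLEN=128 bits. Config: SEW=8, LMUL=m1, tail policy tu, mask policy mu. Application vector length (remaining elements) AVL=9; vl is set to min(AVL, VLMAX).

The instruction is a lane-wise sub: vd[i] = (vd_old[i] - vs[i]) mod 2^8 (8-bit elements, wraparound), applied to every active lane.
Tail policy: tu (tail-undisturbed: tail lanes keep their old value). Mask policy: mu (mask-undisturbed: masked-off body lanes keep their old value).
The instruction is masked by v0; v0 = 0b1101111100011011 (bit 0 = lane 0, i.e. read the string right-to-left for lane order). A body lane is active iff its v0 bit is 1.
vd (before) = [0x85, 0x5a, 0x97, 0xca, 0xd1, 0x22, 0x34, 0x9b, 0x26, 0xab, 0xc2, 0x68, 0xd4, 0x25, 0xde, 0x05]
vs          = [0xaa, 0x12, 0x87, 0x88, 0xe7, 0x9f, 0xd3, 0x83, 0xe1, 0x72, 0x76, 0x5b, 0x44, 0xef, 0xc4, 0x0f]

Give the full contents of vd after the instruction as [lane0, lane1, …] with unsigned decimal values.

vd = [219, 72, 151, 66, 234, 34, 52, 155, 69, 171, 194, 104, 212, 37, 222, 5]

lanes per group: 128·1/8 = 16
AVL=9 ≤ VLMAX=16, so vl = 9
[0] sub(0x85,0xaa) = 0xdb
[1] sub(0x5a,0x12) = 0x48
[2] mask-off/keep = 0x97
[3] sub(0xca,0x88) = 0x42
[4] sub(0xd1,0xe7) = 0xea
[5] mask-off/keep = 0x22
[6] mask-off/keep = 0x34
[7] mask-off/keep = 0x9b
[8] sub(0x26,0xe1) = 0x45
[9] tail/keep = 0xab
[10] tail/keep = 0xc2
[11] tail/keep = 0x68
[12] tail/keep = 0xd4
[13] tail/keep = 0x25
[14] tail/keep = 0xde
[15] tail/keep = 0x05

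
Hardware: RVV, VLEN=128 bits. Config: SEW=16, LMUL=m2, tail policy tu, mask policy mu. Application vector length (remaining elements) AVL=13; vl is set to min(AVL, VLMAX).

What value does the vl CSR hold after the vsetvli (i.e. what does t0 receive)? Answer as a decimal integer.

VLMAX = (128 × 2) / 16 = 16 lanes
vl = min(AVL, VLMAX) = min(13, 16) = 13

vl = 13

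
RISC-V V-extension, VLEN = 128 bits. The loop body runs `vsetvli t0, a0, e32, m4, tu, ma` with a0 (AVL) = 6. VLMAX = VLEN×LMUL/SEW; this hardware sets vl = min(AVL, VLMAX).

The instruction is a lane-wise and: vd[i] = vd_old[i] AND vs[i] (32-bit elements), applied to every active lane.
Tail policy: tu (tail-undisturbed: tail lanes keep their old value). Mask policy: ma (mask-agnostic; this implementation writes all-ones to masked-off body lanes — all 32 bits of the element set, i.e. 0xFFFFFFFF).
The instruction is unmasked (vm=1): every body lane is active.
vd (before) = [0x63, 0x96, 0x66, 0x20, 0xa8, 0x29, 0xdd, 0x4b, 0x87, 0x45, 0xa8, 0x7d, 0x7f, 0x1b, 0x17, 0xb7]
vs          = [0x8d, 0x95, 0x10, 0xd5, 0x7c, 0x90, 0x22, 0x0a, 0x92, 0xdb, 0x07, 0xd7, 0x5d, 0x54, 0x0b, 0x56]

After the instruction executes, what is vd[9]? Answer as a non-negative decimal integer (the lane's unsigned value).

VLMAX = VLEN×LMUL/SEW = 128×4/32 = 16
vl ← min(6, 16) = 6
  i=0: and(0x63,0x8d) → 1
  i=1: and(0x96,0x95) → 148
  i=2: and(0x66,0x10) → 0
  i=3: and(0x20,0xd5) → 0
  i=4: and(0xa8,0x7c) → 40
  i=5: and(0x29,0x90) → 0
  i=6: tail/keep → 221
  i=7: tail/keep → 75
  i=8: tail/keep → 135
  i=9: tail/keep → 69
  i=10: tail/keep → 168
  i=11: tail/keep → 125
  i=12: tail/keep → 127
  i=13: tail/keep → 27
  i=14: tail/keep → 23
  i=15: tail/keep → 183

vd[9] = 69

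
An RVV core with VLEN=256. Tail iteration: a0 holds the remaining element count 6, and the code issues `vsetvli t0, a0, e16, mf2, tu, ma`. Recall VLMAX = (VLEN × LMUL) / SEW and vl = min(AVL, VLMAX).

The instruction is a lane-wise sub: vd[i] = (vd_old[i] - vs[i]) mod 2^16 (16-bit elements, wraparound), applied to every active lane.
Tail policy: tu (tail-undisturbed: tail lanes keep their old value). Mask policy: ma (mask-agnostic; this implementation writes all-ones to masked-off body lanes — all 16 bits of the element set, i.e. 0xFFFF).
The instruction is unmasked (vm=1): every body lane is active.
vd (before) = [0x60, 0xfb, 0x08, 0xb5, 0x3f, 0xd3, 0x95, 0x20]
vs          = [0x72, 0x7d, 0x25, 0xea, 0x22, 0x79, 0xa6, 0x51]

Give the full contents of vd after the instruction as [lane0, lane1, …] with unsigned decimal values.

vd = [65518, 126, 65507, 65483, 29, 90, 149, 32]

VLMAX = (256 × 1/2) / 16 = 8 lanes
vl ← min(6, 8) = 6
[0] sub(0x60,0x72) = 0xffee
[1] sub(0xfb,0x7d) = 0x7e
[2] sub(0x08,0x25) = 0xffe3
[3] sub(0xb5,0xea) = 0xffcb
[4] sub(0x3f,0x22) = 0x1d
[5] sub(0xd3,0x79) = 0x5a
[6] tail/keep = 0x95
[7] tail/keep = 0x20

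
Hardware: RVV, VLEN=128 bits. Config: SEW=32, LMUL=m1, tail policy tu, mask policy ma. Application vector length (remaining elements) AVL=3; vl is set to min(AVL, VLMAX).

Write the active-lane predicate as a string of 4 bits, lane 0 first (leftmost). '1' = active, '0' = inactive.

lanes per group: 128·1/32 = 4
vl ← min(3, 4) = 3
bits (lane 0 leftmost): 1110

predicate = 1110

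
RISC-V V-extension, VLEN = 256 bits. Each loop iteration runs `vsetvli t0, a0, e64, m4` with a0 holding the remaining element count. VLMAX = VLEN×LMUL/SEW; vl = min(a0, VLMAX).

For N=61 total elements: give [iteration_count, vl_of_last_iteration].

VLMAX = VLEN×LMUL/SEW = 256×4/64 = 16
61 elements at 16/iter → 4 passes, remainder 13 on the last

[iterations, last_vl] = [4, 13]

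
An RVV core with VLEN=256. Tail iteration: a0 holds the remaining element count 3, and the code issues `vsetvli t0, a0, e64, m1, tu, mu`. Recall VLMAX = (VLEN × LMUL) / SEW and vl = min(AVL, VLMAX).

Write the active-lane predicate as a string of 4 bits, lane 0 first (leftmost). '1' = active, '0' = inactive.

predicate = 1110

VLMAX = (256 × 1) / 64 = 4 lanes
AVL=3 ≤ VLMAX=4, so vl = 3
bits (lane 0 leftmost): 1110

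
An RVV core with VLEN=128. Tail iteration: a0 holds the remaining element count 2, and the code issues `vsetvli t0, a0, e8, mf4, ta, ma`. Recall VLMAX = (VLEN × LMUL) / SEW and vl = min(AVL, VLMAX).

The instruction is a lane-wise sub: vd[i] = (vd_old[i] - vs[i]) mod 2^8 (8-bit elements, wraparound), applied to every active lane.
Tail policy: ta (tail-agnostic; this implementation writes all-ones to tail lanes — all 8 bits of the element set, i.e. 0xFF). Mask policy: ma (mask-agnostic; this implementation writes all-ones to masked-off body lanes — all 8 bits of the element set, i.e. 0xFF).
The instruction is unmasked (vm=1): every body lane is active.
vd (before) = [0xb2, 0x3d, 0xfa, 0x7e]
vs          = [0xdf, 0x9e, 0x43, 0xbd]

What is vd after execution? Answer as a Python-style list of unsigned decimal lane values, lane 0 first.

VLMAX = VLEN×LMUL/SEW = 128×1/4/8 = 4
vl ← min(2, 4) = 2
vd[0] sub(0xb2,0xdf) -> 0xd3
vd[1] sub(0x3d,0x9e) -> 0x9f
vd[2] tail/ones -> 0xff
vd[3] tail/ones -> 0xff

vd = [211, 159, 255, 255]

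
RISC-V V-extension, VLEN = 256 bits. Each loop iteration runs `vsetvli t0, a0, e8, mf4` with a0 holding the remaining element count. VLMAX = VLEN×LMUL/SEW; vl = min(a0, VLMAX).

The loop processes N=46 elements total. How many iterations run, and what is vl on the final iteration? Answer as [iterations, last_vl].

VLMAX = (256 × 1/4) / 8 = 8 lanes
iterations = ceil(46/8) = 6; final-pass vl = 6

[iterations, last_vl] = [6, 6]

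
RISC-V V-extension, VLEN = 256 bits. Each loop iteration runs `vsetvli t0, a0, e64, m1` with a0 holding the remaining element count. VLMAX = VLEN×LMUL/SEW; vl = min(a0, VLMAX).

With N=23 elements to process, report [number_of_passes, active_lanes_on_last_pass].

[iterations, last_vl] = [6, 3]

VLMAX = (256 × 1) / 64 = 4 lanes
iterations = ceil(23/4) = 6; final-pass vl = 3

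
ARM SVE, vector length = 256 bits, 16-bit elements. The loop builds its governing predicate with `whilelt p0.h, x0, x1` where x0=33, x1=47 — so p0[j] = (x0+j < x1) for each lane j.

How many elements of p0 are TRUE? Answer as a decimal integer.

vl = 14

256-bit reg / 16-bit elem → 16 lanes
p0[j] = (33+j < 47); true for j=0..13 → 14 lanes set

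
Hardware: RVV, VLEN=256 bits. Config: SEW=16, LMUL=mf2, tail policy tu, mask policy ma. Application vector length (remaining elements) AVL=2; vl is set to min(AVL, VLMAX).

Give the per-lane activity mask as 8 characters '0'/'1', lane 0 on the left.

VLMAX = (256 × 1/2) / 16 = 8 lanes
vl = min(AVL, VLMAX) = min(2, 8) = 2
bits (lane 0 leftmost): 11000000

predicate = 11000000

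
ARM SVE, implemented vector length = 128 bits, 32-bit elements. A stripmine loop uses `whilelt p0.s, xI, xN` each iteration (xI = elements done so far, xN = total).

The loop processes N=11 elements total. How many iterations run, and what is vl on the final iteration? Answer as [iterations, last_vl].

register lanes = 128/32 = 4
11 elements at 4/iter → 3 passes, remainder 3 on the last

[iterations, last_vl] = [3, 3]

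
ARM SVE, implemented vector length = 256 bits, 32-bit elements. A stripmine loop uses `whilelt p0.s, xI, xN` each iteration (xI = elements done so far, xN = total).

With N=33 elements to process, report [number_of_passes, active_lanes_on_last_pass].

[iterations, last_vl] = [5, 1]

256-bit reg / 32-bit elem → 8 lanes
N=33: ⌈33/8⌉ = 5 iters; last vl = 33 − 4×8 = 1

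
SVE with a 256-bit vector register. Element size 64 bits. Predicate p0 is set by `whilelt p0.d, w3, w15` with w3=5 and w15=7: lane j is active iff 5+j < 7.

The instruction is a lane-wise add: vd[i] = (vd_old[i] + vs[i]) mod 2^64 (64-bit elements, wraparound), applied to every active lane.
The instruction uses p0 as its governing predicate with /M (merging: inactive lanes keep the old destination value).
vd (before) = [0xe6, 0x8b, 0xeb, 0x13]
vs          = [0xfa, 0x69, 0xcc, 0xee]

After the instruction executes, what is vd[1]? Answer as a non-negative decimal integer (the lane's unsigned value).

vd[1] = 244

lane count: 256 div 64 = 4
whilelt: lane j active iff 5+j < 7 → j < 2 → 2 active
  i=0: add(0xe6,0xfa) → 480
  i=1: add(0x8b,0x69) → 244
  i=2: tail/keep → 235
  i=3: tail/keep → 19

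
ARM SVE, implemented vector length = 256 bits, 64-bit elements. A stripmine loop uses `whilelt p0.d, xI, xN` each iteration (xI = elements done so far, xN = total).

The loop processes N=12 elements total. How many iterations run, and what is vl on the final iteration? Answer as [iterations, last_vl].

lane count: 256 div 64 = 4
iterations = ceil(12/4) = 3; final-pass vl = 4

[iterations, last_vl] = [3, 4]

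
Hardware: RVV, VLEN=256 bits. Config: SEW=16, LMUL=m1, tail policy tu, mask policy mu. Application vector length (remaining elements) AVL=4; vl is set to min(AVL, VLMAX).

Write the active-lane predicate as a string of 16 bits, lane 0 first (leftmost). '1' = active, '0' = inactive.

VLMAX = (256 × 1) / 16 = 16 lanes
vl = min(AVL, VLMAX) = min(4, 16) = 4
bits (lane 0 leftmost): 1111000000000000

predicate = 1111000000000000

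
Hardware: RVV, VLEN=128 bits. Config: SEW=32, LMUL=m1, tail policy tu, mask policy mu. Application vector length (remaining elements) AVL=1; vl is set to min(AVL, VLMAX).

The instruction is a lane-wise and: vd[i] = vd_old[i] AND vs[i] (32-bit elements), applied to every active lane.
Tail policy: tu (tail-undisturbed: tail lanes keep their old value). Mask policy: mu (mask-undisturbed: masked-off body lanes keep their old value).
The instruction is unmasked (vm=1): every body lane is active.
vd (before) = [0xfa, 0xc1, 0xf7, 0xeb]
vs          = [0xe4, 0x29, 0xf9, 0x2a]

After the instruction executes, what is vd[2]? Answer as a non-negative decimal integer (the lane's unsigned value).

VLMAX = VLEN×LMUL/SEW = 128×1/32 = 4
vl ← min(1, 4) = 1
lane  0: and(0xfa,0xe4) ⇒ 0xe0
lane  1: tail/keep ⇒ 0xc1
lane  2: tail/keep ⇒ 0xf7
lane  3: tail/keep ⇒ 0xeb

vd[2] = 247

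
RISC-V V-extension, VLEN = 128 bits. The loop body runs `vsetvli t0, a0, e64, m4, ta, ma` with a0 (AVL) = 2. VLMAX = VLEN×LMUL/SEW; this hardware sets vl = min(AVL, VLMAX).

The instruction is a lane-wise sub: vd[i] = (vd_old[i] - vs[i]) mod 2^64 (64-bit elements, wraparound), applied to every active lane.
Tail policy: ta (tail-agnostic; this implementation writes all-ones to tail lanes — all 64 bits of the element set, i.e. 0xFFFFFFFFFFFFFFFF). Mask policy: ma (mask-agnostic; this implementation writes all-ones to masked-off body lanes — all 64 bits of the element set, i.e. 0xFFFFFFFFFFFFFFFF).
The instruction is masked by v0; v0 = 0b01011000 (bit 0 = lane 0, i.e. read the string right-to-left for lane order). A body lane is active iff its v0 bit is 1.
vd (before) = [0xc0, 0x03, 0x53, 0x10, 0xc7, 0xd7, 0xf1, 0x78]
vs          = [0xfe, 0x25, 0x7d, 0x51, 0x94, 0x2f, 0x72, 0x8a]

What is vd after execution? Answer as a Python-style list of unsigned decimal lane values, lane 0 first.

vd = [18446744073709551615, 18446744073709551615, 18446744073709551615, 18446744073709551615, 18446744073709551615, 18446744073709551615, 18446744073709551615, 18446744073709551615]

VLMAX = (128 × 4) / 64 = 8 lanes
vl = min(AVL, VLMAX) = min(2, 8) = 2
lane  0: mask-off/ones ⇒ 0xffffffffffffffff
lane  1: mask-off/ones ⇒ 0xffffffffffffffff
lane  2: tail/ones ⇒ 0xffffffffffffffff
lane  3: tail/ones ⇒ 0xffffffffffffffff
lane  4: tail/ones ⇒ 0xffffffffffffffff
lane  5: tail/ones ⇒ 0xffffffffffffffff
lane  6: tail/ones ⇒ 0xffffffffffffffff
lane  7: tail/ones ⇒ 0xffffffffffffffff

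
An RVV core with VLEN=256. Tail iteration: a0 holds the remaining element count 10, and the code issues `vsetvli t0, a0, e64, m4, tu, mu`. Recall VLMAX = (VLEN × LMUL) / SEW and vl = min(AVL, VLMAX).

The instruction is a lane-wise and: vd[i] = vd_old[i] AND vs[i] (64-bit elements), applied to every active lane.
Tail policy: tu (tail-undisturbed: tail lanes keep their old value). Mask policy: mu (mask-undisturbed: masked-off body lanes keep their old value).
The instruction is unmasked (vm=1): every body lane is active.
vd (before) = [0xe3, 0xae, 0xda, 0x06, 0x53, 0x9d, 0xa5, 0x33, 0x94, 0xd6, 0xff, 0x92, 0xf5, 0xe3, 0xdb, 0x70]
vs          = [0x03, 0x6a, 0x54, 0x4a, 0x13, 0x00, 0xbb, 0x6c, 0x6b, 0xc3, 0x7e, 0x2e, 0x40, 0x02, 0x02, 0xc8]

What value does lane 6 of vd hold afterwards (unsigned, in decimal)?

vd[6] = 161

lanes per group: 256·4/64 = 16
vl ← min(10, 16) = 10
[0] and(0xe3,0x03) = 0x03
[1] and(0xae,0x6a) = 0x2a
[2] and(0xda,0x54) = 0x50
[3] and(0x06,0x4a) = 0x02
[4] and(0x53,0x13) = 0x13
[5] and(0x9d,0x00) = 0x00
[6] and(0xa5,0xbb) = 0xa1
[7] and(0x33,0x6c) = 0x20
[8] and(0x94,0x6b) = 0x00
[9] and(0xd6,0xc3) = 0xc2
[10] tail/keep = 0xff
[11] tail/keep = 0x92
[12] tail/keep = 0xf5
[13] tail/keep = 0xe3
[14] tail/keep = 0xdb
[15] tail/keep = 0x70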